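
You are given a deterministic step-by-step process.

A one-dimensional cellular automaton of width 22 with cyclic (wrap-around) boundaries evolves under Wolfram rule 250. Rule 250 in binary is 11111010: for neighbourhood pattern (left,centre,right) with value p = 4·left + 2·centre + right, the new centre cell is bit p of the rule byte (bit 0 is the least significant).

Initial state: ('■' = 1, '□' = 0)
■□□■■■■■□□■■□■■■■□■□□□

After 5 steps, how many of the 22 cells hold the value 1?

t=0: ■□□■■■■■□□■■□■■■■□■□□□
t=1: □■■■■■■■■■■■■■■■■■□■□■
t=2: ■■■■■■■■■■■■■■■■■■■□■□
t=3: ■■■■■■■■■■■■■■■■■■■■□■
t=4: ■■■■■■■■■■■■■■■■■■■■■■
t=5: ■■■■■■■■■■■■■■■■■■■■■■

22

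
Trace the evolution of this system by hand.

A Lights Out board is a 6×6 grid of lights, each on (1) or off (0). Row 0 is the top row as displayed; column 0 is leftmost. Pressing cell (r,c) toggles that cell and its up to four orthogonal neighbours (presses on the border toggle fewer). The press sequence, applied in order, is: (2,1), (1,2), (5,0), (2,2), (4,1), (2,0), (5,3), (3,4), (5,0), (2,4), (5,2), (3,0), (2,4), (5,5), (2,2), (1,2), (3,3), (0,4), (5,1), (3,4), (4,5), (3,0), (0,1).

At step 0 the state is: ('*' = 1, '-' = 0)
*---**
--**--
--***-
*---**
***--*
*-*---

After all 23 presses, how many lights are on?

[0] *---**
--**--
--***-
*---**
***--*
*-*---
[1] *---**
-***--
**-**-
**--**
***--*
*-*---
[2] *-*-**
------
*****-
**--**
***--*
*-*---
[3] *-*-**
------
*****-
**--**
-**--*
-**---
[4] *-*-**
--*---
*---*-
***-**
-**--*
-**---
[5] *-*-**
--*---
*---*-
*-*-**
*----*
--*---
[6] *-*-**
*-*---
-*--*-
--*-**
*----*
--*---
[7] *-*-**
*-*---
-*--*-
--*-**
*--*-*
---**-
[8] *-*-**
*-*---
-*----
--**--
*--***
---**-
[9] *-*-**
*-*---
-*----
--**--
---***
**-**-
[10] *-*-**
*-*-*-
-*-***
--***-
---***
**-**-
[11] *-*-**
*-*-*-
-*-***
--***-
--****
*-*-*-
[12] *-*-**
*-*-*-
**-***
*****-
*-****
*-*-*-
[13] *-*-**
*-*---
**----
****--
*-****
*-*-*-
[14] *-*-**
*-*---
**----
****--
*-***-
*-*--*
[15] *-*-**
*-----
*-**--
**-*--
*-***-
*-*--*
[16] *---**
****--
*--*--
**-*--
*-***-
*-*--*
[17] *---**
****--
*-----
***-*-
*-*-*-
*-*--*
[18] *--*--
*****-
*-----
***-*-
*-*-*-
*-*--*
[19] *--*--
*****-
*-----
***-*-
***-*-
-*---*
[20] *--*--
*****-
*---*-
****-*
***---
-*---*
[21] *--*--
*****-
*---*-
****--
***-**
-*----
[22] *--*--
*****-
----*-
--**--
-**-**
-*----
[23] -***--
*-***-
----*-
--**--
-**-**
-*----

15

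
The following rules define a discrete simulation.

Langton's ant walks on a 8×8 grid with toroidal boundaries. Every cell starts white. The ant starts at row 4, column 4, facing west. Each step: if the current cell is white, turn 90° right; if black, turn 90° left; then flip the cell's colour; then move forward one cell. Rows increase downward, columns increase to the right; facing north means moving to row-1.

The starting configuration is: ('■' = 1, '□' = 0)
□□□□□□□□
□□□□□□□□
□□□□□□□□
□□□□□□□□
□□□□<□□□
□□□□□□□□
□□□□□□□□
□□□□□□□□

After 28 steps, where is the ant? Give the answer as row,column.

6,6

k=0  □□□□□□□□
□□□□□□□□
□□□□□□□□
□□□□□□□□
□□□□<□□□
□□□□□□□□
□□□□□□□□
□□□□□□□□
k=1  □□□□□□□□
□□□□□□□□
□□□□□□□□
□□□□^□□□
□□□□■□□□
□□□□□□□□
□□□□□□□□
□□□□□□□□
k=2  □□□□□□□□
□□□□□□□□
□□□□□□□□
□□□□■>□□
□□□□■□□□
□□□□□□□□
□□□□□□□□
□□□□□□□□
k=3  □□□□□□□□
□□□□□□□□
□□□□□□□□
□□□□■■□□
□□□□■v□□
□□□□□□□□
□□□□□□□□
□□□□□□□□
k=4  □□□□□□□□
□□□□□□□□
□□□□□□□□
□□□□■■□□
□□□□<■□□
□□□□□□□□
□□□□□□□□
□□□□□□□□
k=5  □□□□□□□□
□□□□□□□□
□□□□□□□□
□□□□■■□□
□□□□□■□□
□□□□v□□□
□□□□□□□□
□□□□□□□□
k=6  □□□□□□□□
□□□□□□□□
□□□□□□□□
□□□□■■□□
□□□□□■□□
□□□<■□□□
□□□□□□□□
□□□□□□□□
k=7  □□□□□□□□
□□□□□□□□
□□□□□□□□
□□□□■■□□
□□□^□■□□
□□□■■□□□
□□□□□□□□
□□□□□□□□
k=8  □□□□□□□□
□□□□□□□□
□□□□□□□□
□□□□■■□□
□□□■>■□□
□□□■■□□□
□□□□□□□□
□□□□□□□□
k=9  □□□□□□□□
□□□□□□□□
□□□□□□□□
□□□□■■□□
□□□■■■□□
□□□■v□□□
□□□□□□□□
□□□□□□□□
k=10  □□□□□□□□
□□□□□□□□
□□□□□□□□
□□□□■■□□
□□□■■■□□
□□□■□>□□
□□□□□□□□
□□□□□□□□
k=11  □□□□□□□□
□□□□□□□□
□□□□□□□□
□□□□■■□□
□□□■■■□□
□□□■□■□□
□□□□□v□□
□□□□□□□□
k=12  □□□□□□□□
□□□□□□□□
□□□□□□□□
□□□□■■□□
□□□■■■□□
□□□■□■□□
□□□□<■□□
□□□□□□□□
k=13  □□□□□□□□
□□□□□□□□
□□□□□□□□
□□□□■■□□
□□□■■■□□
□□□■^■□□
□□□□■■□□
□□□□□□□□
k=14  □□□□□□□□
□□□□□□□□
□□□□□□□□
□□□□■■□□
□□□■■■□□
□□□■■>□□
□□□□■■□□
□□□□□□□□
k=15  □□□□□□□□
□□□□□□□□
□□□□□□□□
□□□□■■□□
□□□■■^□□
□□□■■□□□
□□□□■■□□
□□□□□□□□
k=16  □□□□□□□□
□□□□□□□□
□□□□□□□□
□□□□■■□□
□□□■<□□□
□□□■■□□□
□□□□■■□□
□□□□□□□□
k=17  □□□□□□□□
□□□□□□□□
□□□□□□□□
□□□□■■□□
□□□■□□□□
□□□■v□□□
□□□□■■□□
□□□□□□□□
k=18  □□□□□□□□
□□□□□□□□
□□□□□□□□
□□□□■■□□
□□□■□□□□
□□□■□>□□
□□□□■■□□
□□□□□□□□
k=19  □□□□□□□□
□□□□□□□□
□□□□□□□□
□□□□■■□□
□□□■□□□□
□□□■□■□□
□□□□■v□□
□□□□□□□□
k=20  □□□□□□□□
□□□□□□□□
□□□□□□□□
□□□□■■□□
□□□■□□□□
□□□■□■□□
□□□□■□>□
□□□□□□□□
k=21  □□□□□□□□
□□□□□□□□
□□□□□□□□
□□□□■■□□
□□□■□□□□
□□□■□■□□
□□□□■□■□
□□□□□□v□
k=22  □□□□□□□□
□□□□□□□□
□□□□□□□□
□□□□■■□□
□□□■□□□□
□□□■□■□□
□□□□■□■□
□□□□□<■□
k=23  □□□□□□□□
□□□□□□□□
□□□□□□□□
□□□□■■□□
□□□■□□□□
□□□■□■□□
□□□□■^■□
□□□□□■■□
k=24  □□□□□□□□
□□□□□□□□
□□□□□□□□
□□□□■■□□
□□□■□□□□
□□□■□■□□
□□□□■■>□
□□□□□■■□
k=25  □□□□□□□□
□□□□□□□□
□□□□□□□□
□□□□■■□□
□□□■□□□□
□□□■□■^□
□□□□■■□□
□□□□□■■□
k=26  □□□□□□□□
□□□□□□□□
□□□□□□□□
□□□□■■□□
□□□■□□□□
□□□■□■■>
□□□□■■□□
□□□□□■■□
k=27  □□□□□□□□
□□□□□□□□
□□□□□□□□
□□□□■■□□
□□□■□□□□
□□□■□■■■
□□□□■■□v
□□□□□■■□
k=28  □□□□□□□□
□□□□□□□□
□□□□□□□□
□□□□■■□□
□□□■□□□□
□□□■□■■■
□□□□■■<■
□□□□□■■□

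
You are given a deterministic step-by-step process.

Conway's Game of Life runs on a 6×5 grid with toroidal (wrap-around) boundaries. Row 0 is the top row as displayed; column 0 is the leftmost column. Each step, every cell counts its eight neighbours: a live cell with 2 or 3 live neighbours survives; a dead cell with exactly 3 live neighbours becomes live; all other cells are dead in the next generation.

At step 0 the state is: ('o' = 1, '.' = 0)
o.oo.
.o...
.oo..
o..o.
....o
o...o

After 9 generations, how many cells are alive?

t=0: o.oo.
.o...
.oo..
o..o.
....o
o...o
t=1: o.oo.
o..o.
ooo..
ooooo
...o.
oo...
t=2: o.oo.
o..o.
.....
.....
...o.
oo.o.
t=3: o..o.
.ooo.
.....
.....
..o.o
oo.o.
t=4: o..o.
.oooo
..o..
.....
ooooo
oo.o.
t=5: .....
oo..o
.oo..
o...o
...o.
.....
t=6: o....
ooo..
..oo.
ooooo
....o
.....
t=7: o....
o.ooo
.....
oo...
.oo.o
.....
t=8: oo.o.
oo.oo
..oo.
ooo..
.oo..
oo...
t=9: ...o.
.....
.....
o....
.....
....o

3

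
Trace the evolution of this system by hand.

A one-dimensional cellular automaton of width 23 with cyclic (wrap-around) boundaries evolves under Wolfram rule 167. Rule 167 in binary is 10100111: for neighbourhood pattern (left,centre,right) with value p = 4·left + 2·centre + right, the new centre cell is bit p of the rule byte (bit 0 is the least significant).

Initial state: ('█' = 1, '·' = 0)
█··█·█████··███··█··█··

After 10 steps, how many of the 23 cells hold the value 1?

11

step 0: █··█·█████··███··█··█··
step 1: █·███·███··█·█··██·██·█
step 2: ·█·█·█·█··████·█··█··█·
step 3: ████████·█·██·██·██·██·
step 4: ·██████·███··█··█··█··█
step 5: █·████·█·█··██·██·██·██
step 6: ·█·██·████·█··█··█··█·█
step 7: ███··█·██·██·██·██·████
step 8: ██··███··█··█··█··█·███
step 9: █··█·█··██·██·██·███·██
step 10: ··████·█··█··█··█·█·█·█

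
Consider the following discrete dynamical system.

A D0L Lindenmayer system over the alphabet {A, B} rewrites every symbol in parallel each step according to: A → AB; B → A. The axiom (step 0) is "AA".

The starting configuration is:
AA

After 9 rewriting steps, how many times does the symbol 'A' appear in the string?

[0] AA
[1] ABAB
[2] ABAABA
[3] ABAABABAAB
[4] ABAABABAABAABABA
[5] ABAABABAABAABABAABABAABAAB
[6] ABAABABAABAABABAABABAABAABABAABAABABAABABA
[7] ABAABABAABAABABAABABAABAABABAABAABABAABABAABAABABAABABAABAABABAABAAB
[8] ABAABABAABAABABAABABAABAABABAABAABABAABABAABAABABAABABAABAABABAABAABABAABABAABAABABAABAABABAABABAABAABABAABABA
[9] ABAABABAABAABABAABABAABAABABAABAABABAABABAABAABABAABABAABA…AABABAABABAABAABABAABABAABAABABAABAABABAABABAABAABABAABAAB  (len 178)

110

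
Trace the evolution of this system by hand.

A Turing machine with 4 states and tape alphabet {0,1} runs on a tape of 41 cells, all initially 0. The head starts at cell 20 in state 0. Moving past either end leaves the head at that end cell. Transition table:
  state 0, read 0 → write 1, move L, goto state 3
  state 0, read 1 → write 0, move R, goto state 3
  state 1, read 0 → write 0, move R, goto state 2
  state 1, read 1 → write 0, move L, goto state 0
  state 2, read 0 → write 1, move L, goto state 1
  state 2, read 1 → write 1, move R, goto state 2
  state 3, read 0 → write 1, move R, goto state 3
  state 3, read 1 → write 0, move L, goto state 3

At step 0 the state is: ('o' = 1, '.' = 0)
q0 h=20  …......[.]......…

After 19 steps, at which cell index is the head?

33

gen 0: q0 h=20  …......[.]......…
gen 1: q3 h=19  …......[.]o.....…
gen 2: q3 h=20  ….....o[o]......…
gen 3: q3 h=19  …......[o]......…
gen 4: q3 h=18  …......[.]......…
gen 5: q3 h=19  ….....o[.]......…
gen 6: q3 h=20  …....oo[.]......…
gen 7: q3 h=21  …...ooo[.]......…
gen 8: q3 h=22  …..oooo[.]......…
gen 9: q3 h=23  ….ooooo[.]......…
gen 10: q3 h=24  …oooooo[.]......…
gen 11: q3 h=25  …oooooo[.]......…
gen 12: q3 h=26  …oooooo[.]......…
gen 13: q3 h=27  …oooooo[.]......…
gen 14: q3 h=28  …oooooo[.]......…
gen 15: q3 h=29  …oooooo[.]......…
gen 16: q3 h=30  …oooooo[.]......…
gen 17: q3 h=31  …oooooo[.]......…
gen 18: q3 h=32  …oooooo[.]......…
gen 19: q3 h=33  …oooooo[.]......…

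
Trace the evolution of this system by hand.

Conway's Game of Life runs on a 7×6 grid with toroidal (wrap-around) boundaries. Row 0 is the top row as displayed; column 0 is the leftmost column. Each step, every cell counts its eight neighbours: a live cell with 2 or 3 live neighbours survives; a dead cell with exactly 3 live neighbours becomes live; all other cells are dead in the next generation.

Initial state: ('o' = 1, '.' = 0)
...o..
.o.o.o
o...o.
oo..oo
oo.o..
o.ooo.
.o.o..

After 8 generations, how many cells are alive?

2

gen 0: ...o..
.o.o.o
o...o.
oo..oo
oo.o..
o.ooo.
.o.o..
gen 1: o..o..
o.oo.o
..oo..
..ooo.
......
o...oo
.o....
gen 2: o..ooo
o....o
.....o
..o.o.
......
o....o
.o..o.
gen 3: .o.o..
......
o...oo
......
.....o
o....o
.o.o..
gen 4: ......
o...oo
.....o
o...o.
o....o
o...oo
.o..o.
gen 5: o...o.
o...oo
......
o...o.
.o....
.o..o.
o...o.
gen 6: oo.oo.
o...o.
o...o.
......
oo...o
oo...o
oo.oo.
gen 7: ......
o...o.
......
.o....
.o...o
......
...o..
gen 8: ......
......
......
o.....
o.....
......
......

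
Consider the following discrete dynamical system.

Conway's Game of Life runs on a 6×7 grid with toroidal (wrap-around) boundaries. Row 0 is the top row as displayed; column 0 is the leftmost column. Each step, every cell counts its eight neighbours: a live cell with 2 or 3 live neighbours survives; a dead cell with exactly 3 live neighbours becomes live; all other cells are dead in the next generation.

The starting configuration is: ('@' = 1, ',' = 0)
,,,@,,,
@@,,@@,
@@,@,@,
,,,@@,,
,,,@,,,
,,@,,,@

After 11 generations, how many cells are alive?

gen 0: ,,,@,,,
@@,,@@,
@@,@,@,
,,,@@,,
,,,@,,,
,,@,,,@
gen 1: @@@@@@@
@@,@,@,
@@,@,@,
,,,@,,,
,,@@@,,
,,@@,,,
gen 2: ,,,,,@,
,,,,,,,
@@,@,,,
,@,,,,,
,,,,@,,
@,,,,,@
gen 3: ,,,,,,@
,,,,,,,
@@@,,,,
@@@,,,,
@,,,,,,
,,,,,@@
gen 4: ,,,,,@@
@@,,,,,
@,@,,,,
,,@,,,@
@,,,,,,
@,,,,@@
gen 5: ,@,,,@,
@@,,,,,
@,@,,,@
@,,,,,@
@@,,,@,
@,,,,@,
gen 6: ,@,,,,,
,,@,,,,
,,,,,,,
,,,,,@,
,@,,,@,
@,,,@@,
gen 7: ,@,,,,,
,,,,,,,
,,,,,,,
,,,,,,,
,,,,,@,
@@,,@@@
gen 8: ,@,,,@@
,,,,,,,
,,,,,,,
,,,,,,,
@,,,@@,
@@,,@@@
gen 9: ,@,,@,,
,,,,,,,
,,,,,,,
,,,,,,,
@@,,@,,
,@,,,,,
gen 10: ,,,,,,,
,,,,,,,
,,,,,,,
,,,,,,,
@@,,,,,
,@@,,,,
gen 11: ,,,,,,,
,,,,,,,
,,,,,,,
,,,,,,,
@@@,,,,
@@@,,,,

6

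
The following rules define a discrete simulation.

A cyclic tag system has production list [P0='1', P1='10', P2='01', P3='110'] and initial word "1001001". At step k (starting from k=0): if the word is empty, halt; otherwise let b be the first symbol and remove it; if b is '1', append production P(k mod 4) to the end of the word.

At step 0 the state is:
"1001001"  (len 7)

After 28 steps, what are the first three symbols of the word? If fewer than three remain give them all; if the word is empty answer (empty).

step 0: "1001001"  (len 7)
step 1: "0010011"  (len 7)
step 2: "010011"  (len 6)
step 3: "10011"  (len 5)
step 4: "0011110"  (len 7)
step 5: "011110"  (len 6)
step 6: "11110"  (len 5)
step 7: "111001"  (len 6)
step 8: "11001110"  (len 8)
step 9: "10011101"  (len 8)
step 10: "001110110"  (len 9)
step 11: "01110110"  (len 8)
step 12: "1110110"  (len 7)
step 13: "1101101"  (len 7)
step 14: "10110110"  (len 8)
step 15: "011011001"  (len 9)
step 16: "11011001"  (len 8)
step 17: "10110011"  (len 8)
step 18: "011001110"  (len 9)
step 19: "11001110"  (len 8)
step 20: "1001110110"  (len 10)
step 21: "0011101101"  (len 10)
step 22: "011101101"  (len 9)
step 23: "11101101"  (len 8)
step 24: "1101101110"  (len 10)
step 25: "1011011101"  (len 10)
step 26: "01101110110"  (len 11)
step 27: "1101110110"  (len 10)
step 28: "101110110110"  (len 12)

101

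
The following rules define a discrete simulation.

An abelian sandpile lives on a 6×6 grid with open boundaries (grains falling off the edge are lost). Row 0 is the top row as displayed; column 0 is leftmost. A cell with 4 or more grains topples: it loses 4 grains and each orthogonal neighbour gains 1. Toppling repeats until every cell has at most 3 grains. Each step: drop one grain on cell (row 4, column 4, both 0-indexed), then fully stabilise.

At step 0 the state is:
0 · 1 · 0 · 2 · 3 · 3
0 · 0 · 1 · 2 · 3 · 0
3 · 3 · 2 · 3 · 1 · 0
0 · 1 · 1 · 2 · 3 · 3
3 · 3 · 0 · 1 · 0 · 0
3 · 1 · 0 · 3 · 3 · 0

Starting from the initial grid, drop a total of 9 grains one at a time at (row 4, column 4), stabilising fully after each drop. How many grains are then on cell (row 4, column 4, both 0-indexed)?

2

t=0: 0 · 1 · 0 · 2 · 3 · 3
0 · 0 · 1 · 2 · 3 · 0
3 · 3 · 2 · 3 · 1 · 0
0 · 1 · 1 · 2 · 3 · 3
3 · 3 · 0 · 1 · 0 · 0
3 · 1 · 0 · 3 · 3 · 0
t=1: 0 · 1 · 0 · 2 · 3 · 3
0 · 0 · 1 · 2 · 3 · 0
3 · 3 · 2 · 3 · 1 · 0
0 · 1 · 1 · 2 · 3 · 3
3 · 3 · 0 · 1 · 1 · 0
3 · 1 · 0 · 3 · 3 · 0
t=2: 0 · 1 · 0 · 2 · 3 · 3
0 · 0 · 1 · 2 · 3 · 0
3 · 3 · 2 · 3 · 1 · 0
0 · 1 · 1 · 2 · 3 · 3
3 · 3 · 0 · 1 · 2 · 0
3 · 1 · 0 · 3 · 3 · 0
t=3: 0 · 1 · 0 · 2 · 3 · 3
0 · 0 · 1 · 2 · 3 · 0
3 · 3 · 2 · 3 · 1 · 0
0 · 1 · 1 · 2 · 3 · 3
3 · 3 · 0 · 1 · 3 · 0
3 · 1 · 0 · 3 · 3 · 0
t=4: 0 · 1 · 0 · 2 · 3 · 3
0 · 0 · 1 · 2 · 3 · 0
3 · 3 · 2 · 3 · 2 · 1
0 · 1 · 1 · 3 · 1 · 0
3 · 3 · 0 · 3 · 2 · 2
3 · 1 · 1 · 0 · 1 · 1
t=5: 0 · 1 · 0 · 2 · 3 · 3
0 · 0 · 1 · 2 · 3 · 0
3 · 3 · 2 · 3 · 2 · 1
0 · 1 · 1 · 3 · 1 · 0
3 · 3 · 0 · 3 · 3 · 2
3 · 1 · 1 · 0 · 1 · 1
t=6: 0 · 1 · 0 · 2 · 3 · 3
0 · 0 · 1 · 3 · 3 · 0
3 · 3 · 3 · 0 · 3 · 1
0 · 1 · 2 · 1 · 3 · 0
3 · 3 · 1 · 1 · 1 · 3
3 · 1 · 1 · 1 · 2 · 1
t=7: 0 · 1 · 0 · 2 · 3 · 3
0 · 0 · 1 · 3 · 3 · 0
3 · 3 · 3 · 0 · 3 · 1
0 · 1 · 2 · 1 · 3 · 0
3 · 3 · 1 · 1 · 2 · 3
3 · 1 · 1 · 1 · 2 · 1
t=8: 0 · 1 · 0 · 2 · 3 · 3
0 · 0 · 1 · 3 · 3 · 0
3 · 3 · 3 · 0 · 3 · 1
0 · 1 · 2 · 1 · 3 · 0
3 · 3 · 1 · 1 · 3 · 3
3 · 1 · 1 · 1 · 2 · 1
t=9: 0 · 1 · 1 · 0 · 2 · 0
0 · 0 · 2 · 1 · 2 · 2
3 · 3 · 3 · 2 · 1 · 2
0 · 1 · 2 · 2 · 1 · 2
3 · 3 · 1 · 2 · 2 · 0
3 · 1 · 1 · 1 · 3 · 2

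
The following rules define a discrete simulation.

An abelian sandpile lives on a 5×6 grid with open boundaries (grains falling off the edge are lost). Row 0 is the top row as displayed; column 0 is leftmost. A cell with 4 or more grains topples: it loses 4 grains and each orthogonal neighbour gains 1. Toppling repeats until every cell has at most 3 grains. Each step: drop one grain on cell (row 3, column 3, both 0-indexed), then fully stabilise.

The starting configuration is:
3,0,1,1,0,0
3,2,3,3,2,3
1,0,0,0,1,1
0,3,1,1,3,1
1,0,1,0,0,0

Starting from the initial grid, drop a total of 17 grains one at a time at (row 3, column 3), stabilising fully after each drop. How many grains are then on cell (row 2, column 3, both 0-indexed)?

step 0: 3,0,1,1,0,0
3,2,3,3,2,3
1,0,0,0,1,1
0,3,1,1,3,1
1,0,1,0,0,0
step 1: 3,0,1,1,0,0
3,2,3,3,2,3
1,0,0,0,1,1
0,3,1,2,3,1
1,0,1,0,0,0
step 2: 3,0,1,1,0,0
3,2,3,3,2,3
1,0,0,0,1,1
0,3,1,3,3,1
1,0,1,0,0,0
step 3: 3,0,1,1,0,0
3,2,3,3,2,3
1,0,0,1,2,1
0,3,2,1,0,2
1,0,1,1,1,0
step 4: 3,0,1,1,0,0
3,2,3,3,2,3
1,0,0,1,2,1
0,3,2,2,0,2
1,0,1,1,1,0
step 5: 3,0,1,1,0,0
3,2,3,3,2,3
1,0,0,1,2,1
0,3,2,3,0,2
1,0,1,1,1,0
step 6: 3,0,1,1,0,0
3,2,3,3,2,3
1,0,0,2,2,1
0,3,3,0,1,2
1,0,1,2,1,0
step 7: 3,0,1,1,0,0
3,2,3,3,2,3
1,0,0,2,2,1
0,3,3,1,1,2
1,0,1,2,1,0
step 8: 3,0,1,1,0,0
3,2,3,3,2,3
1,0,0,2,2,1
0,3,3,2,1,2
1,0,1,2,1,0
step 9: 3,0,1,1,0,0
3,2,3,3,2,3
1,0,0,2,2,1
0,3,3,3,1,2
1,0,1,2,1,0
step 10: 3,0,1,1,0,0
3,2,3,3,2,3
1,1,1,3,2,1
1,0,1,1,2,2
1,1,2,3,1,0
step 11: 3,0,1,1,0,0
3,2,3,3,2,3
1,1,1,3,2,1
1,0,1,2,2,2
1,1,2,3,1,0
step 12: 3,0,1,1,0,0
3,2,3,3,2,3
1,1,1,3,2,1
1,0,1,3,2,2
1,1,2,3,1,0
step 13: 3,0,2,2,0,0
3,3,0,1,3,3
1,1,3,1,3,1
1,0,2,2,3,2
1,1,3,0,2,0
step 14: 3,0,2,2,0,0
3,3,0,1,3,3
1,1,3,1,3,1
1,0,2,3,3,2
1,1,3,0,2,0
step 15: 3,0,2,2,1,1
3,3,0,2,1,0
1,1,3,3,1,3
1,0,3,1,1,3
1,1,3,1,3,0
step 16: 3,0,2,2,1,1
3,3,0,2,1,0
1,1,3,3,1,3
1,0,3,2,1,3
1,1,3,1,3,0
step 17: 3,0,2,2,1,1
3,3,0,2,1,0
1,1,3,3,1,3
1,0,3,3,1,3
1,1,3,1,3,0

3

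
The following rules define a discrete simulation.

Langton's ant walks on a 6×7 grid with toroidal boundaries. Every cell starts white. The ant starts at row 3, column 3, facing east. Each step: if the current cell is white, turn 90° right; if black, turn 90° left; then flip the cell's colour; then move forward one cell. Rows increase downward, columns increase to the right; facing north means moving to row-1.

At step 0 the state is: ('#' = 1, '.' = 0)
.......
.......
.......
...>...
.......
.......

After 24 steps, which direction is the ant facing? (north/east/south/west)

west

0) .......
.......
.......
...>...
.......
.......
1) .......
.......
.......
...#...
...v...
.......
2) .......
.......
.......
...#...
..<#...
.......
3) .......
.......
.......
..^#...
..##...
.......
4) .......
.......
.......
..#>...
..##...
.......
5) .......
.......
...^...
..#....
..##...
.......
6) .......
.......
...#>..
..#....
..##...
.......
7) .......
.......
...##..
..#.v..
..##...
.......
8) .......
.......
...##..
..#<#..
..##...
.......
9) .......
.......
...^#..
..###..
..##...
.......
10) .......
.......
..<.#..
..###..
..##...
.......
11) .......
..^....
..#.#..
..###..
..##...
.......
12) .......
..#>...
..#.#..
..###..
..##...
.......
13) .......
..##...
..#v#..
..###..
..##...
.......
14) .......
..##...
..<##..
..###..
..##...
.......
15) .......
..##...
...##..
..v##..
..##...
.......
16) .......
..##...
...##..
...>#..
..##...
.......
17) .......
..##...
...^#..
....#..
..##...
.......
18) .......
..##...
..<.#..
....#..
..##...
.......
19) .......
..^#...
..#.#..
....#..
..##...
.......
20) .......
.<.#...
..#.#..
....#..
..##...
.......
21) .^.....
.#.#...
..#.#..
....#..
..##...
.......
22) .#>....
.#.#...
..#.#..
....#..
..##...
.......
23) .##....
.#v#...
..#.#..
....#..
..##...
.......
24) .##....
.<##...
..#.#..
....#..
..##...
.......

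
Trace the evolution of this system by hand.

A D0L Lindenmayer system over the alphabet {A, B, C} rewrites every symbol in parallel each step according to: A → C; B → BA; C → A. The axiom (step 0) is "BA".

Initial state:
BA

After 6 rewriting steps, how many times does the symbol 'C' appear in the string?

3

t=0: BA
t=1: BAC
t=2: BACA
t=3: BACAC
t=4: BACACA
t=5: BACACAC
t=6: BACACACA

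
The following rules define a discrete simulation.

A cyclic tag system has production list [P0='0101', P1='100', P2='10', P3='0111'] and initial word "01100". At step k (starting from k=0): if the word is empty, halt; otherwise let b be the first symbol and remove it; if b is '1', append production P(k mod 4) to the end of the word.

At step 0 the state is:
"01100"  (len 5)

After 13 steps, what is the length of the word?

0) "01100"  (len 5)
1) "1100"  (len 4)
2) "100100"  (len 6)
3) "0010010"  (len 7)
4) "010010"  (len 6)
5) "10010"  (len 5)
6) "0010100"  (len 7)
7) "010100"  (len 6)
8) "10100"  (len 5)
9) "01000101"  (len 8)
10) "1000101"  (len 7)
11) "00010110"  (len 8)
12) "0010110"  (len 7)
13) "010110"  (len 6)

6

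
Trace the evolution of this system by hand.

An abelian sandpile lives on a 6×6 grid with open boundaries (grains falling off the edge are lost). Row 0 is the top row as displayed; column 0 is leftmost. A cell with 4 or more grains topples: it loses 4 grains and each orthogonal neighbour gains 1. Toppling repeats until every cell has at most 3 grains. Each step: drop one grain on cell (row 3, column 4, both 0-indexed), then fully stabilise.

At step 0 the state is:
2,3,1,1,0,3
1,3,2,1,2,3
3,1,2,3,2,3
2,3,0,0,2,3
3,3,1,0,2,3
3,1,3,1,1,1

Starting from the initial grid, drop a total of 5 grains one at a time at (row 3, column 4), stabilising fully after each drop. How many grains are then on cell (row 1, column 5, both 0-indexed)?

step 0: 2,3,1,1,0,3
1,3,2,1,2,3
3,1,2,3,2,3
2,3,0,0,2,3
3,3,1,0,2,3
3,1,3,1,1,1
step 1: 2,3,1,1,0,3
1,3,2,1,2,3
3,1,2,3,2,3
2,3,0,0,3,3
3,3,1,0,2,3
3,1,3,1,1,1
step 2: 2,3,1,1,2,0
1,3,2,3,0,2
3,1,3,0,2,2
2,3,0,2,3,2
3,3,1,1,0,1
3,1,3,1,2,2
step 3: 2,3,1,1,2,0
1,3,2,3,0,2
3,1,3,0,3,2
2,3,0,3,0,3
3,3,1,1,1,1
3,1,3,1,2,2
step 4: 2,3,1,1,2,0
1,3,2,3,0,2
3,1,3,0,3,2
2,3,0,3,1,3
3,3,1,1,1,1
3,1,3,1,2,2
step 5: 2,3,1,1,2,0
1,3,2,3,0,2
3,1,3,0,3,2
2,3,0,3,2,3
3,3,1,1,1,1
3,1,3,1,2,2

2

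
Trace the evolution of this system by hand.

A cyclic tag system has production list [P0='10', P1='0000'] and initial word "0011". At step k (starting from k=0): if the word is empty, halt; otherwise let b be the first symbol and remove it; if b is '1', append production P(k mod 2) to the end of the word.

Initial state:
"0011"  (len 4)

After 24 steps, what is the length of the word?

2

k=0  "0011"  (len 4)
k=1  "011"  (len 3)
k=2  "11"  (len 2)
k=3  "110"  (len 3)
k=4  "100000"  (len 6)
k=5  "0000010"  (len 7)
k=6  "000010"  (len 6)
k=7  "00010"  (len 5)
k=8  "0010"  (len 4)
k=9  "010"  (len 3)
k=10  "10"  (len 2)
k=11  "010"  (len 3)
k=12  "10"  (len 2)
k=13  "010"  (len 3)
k=14  "10"  (len 2)
k=15  "010"  (len 3)
k=16  "10"  (len 2)
k=17  "010"  (len 3)
k=18  "10"  (len 2)
k=19  "010"  (len 3)
k=20  "10"  (len 2)
k=21  "010"  (len 3)
k=22  "10"  (len 2)
k=23  "010"  (len 3)
k=24  "10"  (len 2)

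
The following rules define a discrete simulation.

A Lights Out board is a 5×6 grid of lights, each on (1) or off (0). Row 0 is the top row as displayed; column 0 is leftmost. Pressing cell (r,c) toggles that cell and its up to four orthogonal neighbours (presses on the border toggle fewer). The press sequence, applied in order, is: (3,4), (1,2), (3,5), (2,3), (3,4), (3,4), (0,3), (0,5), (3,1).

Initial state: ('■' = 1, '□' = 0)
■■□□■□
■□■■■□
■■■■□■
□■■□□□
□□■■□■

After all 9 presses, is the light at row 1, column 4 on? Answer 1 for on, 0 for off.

1

[0] ■■□□■□
■□■■■□
■■■■□■
□■■□□□
□□■■□■
[1] ■■□□■□
■□■■■□
■■■■■■
□■■■■■
□□■■■■
[2] ■■■□■□
■■□□■□
■■□■■■
□■■■■■
□□■■■■
[3] ■■■□■□
■■□□■□
■■□■■□
□■■■□□
□□■■■□
[4] ■■■□■□
■■□■■□
■■■□□□
□■■□□□
□□■■■□
[5] ■■■□■□
■■□■■□
■■■□■□
□■■■■■
□□■■□□
[6] ■■■□■□
■■□■■□
■■■□□□
□■■□□□
□□■■■□
[7] ■■□■□□
■■□□■□
■■■□□□
□■■□□□
□□■■■□
[8] ■■□■■■
■■□□■■
■■■□□□
□■■□□□
□□■■■□
[9] ■■□■■■
■■□□■■
■□■□□□
■□□□□□
□■■■■□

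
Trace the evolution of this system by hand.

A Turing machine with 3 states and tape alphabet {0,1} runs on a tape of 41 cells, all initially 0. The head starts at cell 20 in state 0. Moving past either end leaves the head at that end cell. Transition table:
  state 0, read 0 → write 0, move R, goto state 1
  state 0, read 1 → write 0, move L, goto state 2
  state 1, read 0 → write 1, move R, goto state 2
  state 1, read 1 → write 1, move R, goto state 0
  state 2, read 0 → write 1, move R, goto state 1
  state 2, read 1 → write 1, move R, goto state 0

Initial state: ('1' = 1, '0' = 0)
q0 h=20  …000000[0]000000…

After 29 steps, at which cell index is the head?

40

t=0: q0 h=20  …000000[0]000000…
t=1: q1 h=21  …000000[0]000000…
t=2: q2 h=22  …000001[0]000000…
t=3: q1 h=23  …000011[0]000000…
t=4: q2 h=24  …000111[0]000000…
t=5: q1 h=25  …001111[0]000000…
t=6: q2 h=26  …011111[0]000000…
t=7: q1 h=27  …111111[0]000000…
t=8: q2 h=28  …111111[0]000000…
t=9: q1 h=29  …111111[0]000000…
t=10: q2 h=30  …111111[0]000000…
t=11: q1 h=31  …111111[0]000000…
t=12: q2 h=32  …111111[0]000000…
t=13: q1 h=33  …111111[0]000000…
t=14: q2 h=34  …111111[0]000000|
t=15: q1 h=35  …111111[0]00000|
t=16: q2 h=36  …111111[0]0000|
t=17: q1 h=37  …111111[0]000|
t=18: q2 h=38  …111111[0]00|
t=19: q1 h=39  …111111[0]0|
t=20: q2 h=40  …111111[0]|
t=21: q1 h=40  …111111[1]|
t=22: q0 h=40  …111111[1]|
t=23: q2 h=39  …111111[1]0|
t=24: q0 h=40  …111111[0]|
t=25: q1 h=40  …111111[0]|
t=26: q2 h=40  …111111[1]|
t=27: q0 h=40  …111111[1]|
t=28: q2 h=39  …111111[1]0|
t=29: q0 h=40  …111111[0]|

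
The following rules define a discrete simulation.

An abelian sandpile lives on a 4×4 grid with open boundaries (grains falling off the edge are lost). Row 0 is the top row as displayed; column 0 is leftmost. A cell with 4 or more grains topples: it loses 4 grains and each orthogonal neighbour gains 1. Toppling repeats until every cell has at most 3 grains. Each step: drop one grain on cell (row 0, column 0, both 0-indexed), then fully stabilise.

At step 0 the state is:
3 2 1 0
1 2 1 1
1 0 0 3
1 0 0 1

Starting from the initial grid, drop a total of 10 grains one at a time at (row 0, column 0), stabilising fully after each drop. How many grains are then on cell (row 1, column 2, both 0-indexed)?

k=0  3 2 1 0
1 2 1 1
1 0 0 3
1 0 0 1
k=1  0 3 1 0
2 2 1 1
1 0 0 3
1 0 0 1
k=2  1 3 1 0
2 2 1 1
1 0 0 3
1 0 0 1
k=3  2 3 1 0
2 2 1 1
1 0 0 3
1 0 0 1
k=4  3 3 1 0
2 2 1 1
1 0 0 3
1 0 0 1
k=5  1 0 2 0
3 3 1 1
1 0 0 3
1 0 0 1
k=6  2 0 2 0
3 3 1 1
1 0 0 3
1 0 0 1
k=7  3 0 2 0
3 3 1 1
1 0 0 3
1 0 0 1
k=8  1 2 2 0
1 0 2 1
2 1 0 3
1 0 0 1
k=9  2 2 2 0
1 0 2 1
2 1 0 3
1 0 0 1
k=10  3 2 2 0
1 0 2 1
2 1 0 3
1 0 0 1

2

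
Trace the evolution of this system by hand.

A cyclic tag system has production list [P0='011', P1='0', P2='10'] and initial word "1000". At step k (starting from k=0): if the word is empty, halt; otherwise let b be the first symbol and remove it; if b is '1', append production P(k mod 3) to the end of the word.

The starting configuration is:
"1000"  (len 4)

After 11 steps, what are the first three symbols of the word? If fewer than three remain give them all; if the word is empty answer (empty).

100

k=0  "1000"  (len 4)
k=1  "000011"  (len 6)
k=2  "00011"  (len 5)
k=3  "0011"  (len 4)
k=4  "011"  (len 3)
k=5  "11"  (len 2)
k=6  "110"  (len 3)
k=7  "10011"  (len 5)
k=8  "00110"  (len 5)
k=9  "0110"  (len 4)
k=10  "110"  (len 3)
k=11  "100"  (len 3)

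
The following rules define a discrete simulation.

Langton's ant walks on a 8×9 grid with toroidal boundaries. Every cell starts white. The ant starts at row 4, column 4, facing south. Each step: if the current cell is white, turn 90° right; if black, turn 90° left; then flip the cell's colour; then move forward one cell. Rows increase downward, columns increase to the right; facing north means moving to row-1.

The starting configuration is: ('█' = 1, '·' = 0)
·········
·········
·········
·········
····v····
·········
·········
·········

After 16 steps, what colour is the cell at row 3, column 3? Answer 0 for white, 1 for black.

1

k=0  ·········
·········
·········
·········
····v····
·········
·········
·········
k=1  ·········
·········
·········
·········
···<█····
·········
·········
·········
k=2  ·········
·········
·········
···^·····
···██····
·········
·········
·········
k=3  ·········
·········
·········
···█>····
···██····
·········
·········
·········
k=4  ·········
·········
·········
···██····
···█v····
·········
·········
·········
k=5  ·········
·········
·········
···██····
···█·>···
·········
·········
·········
k=6  ·········
·········
·········
···██····
···█·█···
·····v···
·········
·········
k=7  ·········
·········
·········
···██····
···█·█···
····<█···
·········
·········
k=8  ·········
·········
·········
···██····
···█^█···
····██···
·········
·········
k=9  ·········
·········
·········
···██····
···██>···
····██···
·········
·········
k=10  ·········
·········
·········
···██^···
···██····
····██···
·········
·········
k=11  ·········
·········
·········
···███>··
···██····
····██···
·········
·········
k=12  ·········
·········
·········
···████··
···██·v··
····██···
·········
·········
k=13  ·········
·········
·········
···████··
···██<█··
····██···
·········
·········
k=14  ·········
·········
·········
···██^█··
···████··
····██···
·········
·········
k=15  ·········
·········
·········
···█<·█··
···████··
····██···
·········
·········
k=16  ·········
·········
·········
···█··█··
···█v██··
····██···
·········
·········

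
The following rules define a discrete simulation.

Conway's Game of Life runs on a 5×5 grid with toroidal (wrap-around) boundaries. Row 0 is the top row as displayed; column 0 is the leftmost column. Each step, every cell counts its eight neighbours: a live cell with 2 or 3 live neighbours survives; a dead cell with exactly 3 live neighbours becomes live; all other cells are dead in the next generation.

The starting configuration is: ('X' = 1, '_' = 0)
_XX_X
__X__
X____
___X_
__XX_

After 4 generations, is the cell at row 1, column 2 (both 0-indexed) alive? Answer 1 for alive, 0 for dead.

step 0: _XX_X
__X__
X____
___X_
__XX_
step 1: _X___
X_XX_
_____
__XXX
_X__X
step 2: _X_XX
_XX__
_X___
X_XXX
_X__X
step 3: _X_XX
_X_X_
____X
__XXX
_X___
step 4: _X_XX
___X_
X___X
X_XXX
_X___

0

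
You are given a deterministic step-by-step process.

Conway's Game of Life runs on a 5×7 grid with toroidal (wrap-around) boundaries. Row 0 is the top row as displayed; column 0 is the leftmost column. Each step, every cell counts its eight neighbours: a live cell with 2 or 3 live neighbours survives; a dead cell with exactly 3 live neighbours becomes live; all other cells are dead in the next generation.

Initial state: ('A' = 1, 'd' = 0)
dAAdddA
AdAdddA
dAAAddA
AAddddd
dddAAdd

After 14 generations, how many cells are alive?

10

step 0: dAAdddA
AdAdddA
dAAAddA
AAddddd
dddAAdd
step 1: dAAddAA
dddddAA
dddAddA
AAddAdd
dddAddd
step 2: AdAdAAA
ddAdAdd
ddddAdA
AdAAAdd
dddAAAA
step 3: AAAdddd
AAddAdd
dAAdAdd
AdAdddd
ddddddd
step 4: AdAdddd
ddddddd
ddAdddd
ddAAddd
AdAdddd
step 5: ddddddd
dAddddd
ddAAddd
ddAAddd
ddAdddd
step 6: ddddddd
ddAdddd
dAdAddd
dAddddd
ddAAddd
step 7: ddAAddd
ddAdddd
dAddddd
dAdAddd
ddAdddd
step 8: dAAAddd
dAAAddd
dAddddd
dAddddd
dAddddd
step 9: AddAddd
AddAddd
AAddddd
AAAdddd
AAddddd
step 10: AdAdddA
AdAdddA
ddddddA
ddAdddA
ddddddA
step 11: dddddAd
dddddAd
dAdddAA
AddddAA
dAdddAA
step 12: ddddAAd
ddddAAd
ddddAdd
dAddAdd
ddddAdd
step 13: dddAddd
dddAddd
dddAAdd
dddAAAd
dddAAdd
step 14: ddAAddd
ddAAddd
ddAddAd
ddAddAd
ddAddAd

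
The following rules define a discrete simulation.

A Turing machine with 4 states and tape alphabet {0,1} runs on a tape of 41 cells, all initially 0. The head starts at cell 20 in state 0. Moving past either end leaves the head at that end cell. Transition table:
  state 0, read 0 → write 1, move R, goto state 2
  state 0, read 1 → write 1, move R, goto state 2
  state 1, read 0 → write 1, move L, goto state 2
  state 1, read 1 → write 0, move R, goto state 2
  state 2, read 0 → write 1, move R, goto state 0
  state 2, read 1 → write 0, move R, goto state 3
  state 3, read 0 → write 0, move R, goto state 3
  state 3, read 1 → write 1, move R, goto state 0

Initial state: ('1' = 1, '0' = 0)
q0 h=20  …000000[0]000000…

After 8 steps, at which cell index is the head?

28

t=0: q0 h=20  …000000[0]000000…
t=1: q2 h=21  …000001[0]000000…
t=2: q0 h=22  …000011[0]000000…
t=3: q2 h=23  …000111[0]000000…
t=4: q0 h=24  …001111[0]000000…
t=5: q2 h=25  …011111[0]000000…
t=6: q0 h=26  …111111[0]000000…
t=7: q2 h=27  …111111[0]000000…
t=8: q0 h=28  …111111[0]000000…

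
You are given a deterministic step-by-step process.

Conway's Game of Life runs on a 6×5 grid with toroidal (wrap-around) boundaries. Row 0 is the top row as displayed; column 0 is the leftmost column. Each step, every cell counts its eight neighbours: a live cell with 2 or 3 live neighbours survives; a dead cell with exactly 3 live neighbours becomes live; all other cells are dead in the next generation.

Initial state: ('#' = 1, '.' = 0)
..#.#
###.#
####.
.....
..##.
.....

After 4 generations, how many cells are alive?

3

[0] ..#.#
###.#
####.
.....
..##.
.....
[1] ..#.#
.....
...#.
....#
.....
..#..
[2] ...#.
...#.
.....
.....
.....
...#.
[3] ..###
.....
.....
.....
.....
.....
[4] ...#.
...#.
.....
.....
.....
...#.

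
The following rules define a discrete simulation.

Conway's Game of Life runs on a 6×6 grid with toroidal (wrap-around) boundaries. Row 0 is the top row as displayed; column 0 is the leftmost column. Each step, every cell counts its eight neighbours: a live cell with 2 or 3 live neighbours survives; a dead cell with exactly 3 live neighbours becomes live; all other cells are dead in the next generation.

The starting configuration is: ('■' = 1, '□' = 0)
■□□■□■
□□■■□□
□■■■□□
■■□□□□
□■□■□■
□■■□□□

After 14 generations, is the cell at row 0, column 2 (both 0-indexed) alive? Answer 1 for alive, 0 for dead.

k=0  ■□□■□■
□□■■□□
□■■■□□
■■□□□□
□■□■□■
□■■□□□
k=1  ■□□■■□
■□□□□□
■□□■□□
□□□■■□
□□□□□□
□■□■□■
k=2  ■■■■■□
■■□■■□
□□□■■■
□□□■■□
□□■■□□
■□■■□■
k=3  □□□□□□
□□□□□□
■□□□□□
□□□□□■
□■□□□■
■□□□□■
k=4  □□□□□□
□□□□□□
□□□□□□
□□□□□■
□□□□■■
■□□□□■
k=5  □□□□□□
□□□□□□
□□□□□□
□□□□■■
□□□□■□
■□□□■■
k=6  □□□□□■
□□□□□□
□□□□□□
□□□□■■
■□□■□□
□□□□■■
k=7  □□□□■■
□□□□□□
□□□□□□
□□□□■■
■□□■□□
■□□□■■
k=8  ■□□□■□
□□□□□□
□□□□□□
□□□□■■
■□□■□□
■□□■□□
k=9  □□□□□■
□□□□□□
□□□□□□
□□□□■■
■□□■□□
■■□■■□
k=10  ■□□□■■
□□□□□□
□□□□□□
□□□□■■
■■■■□□
■■■■■□
k=11  ■□■□■□
□□□□□■
□□□□□□
■■■■■■
□□□□□□
□□□□□□
k=12  □□□□□■
□□□□□■
□■■■□□
■■■■■■
■■■■■■
□□□□□□
k=13  □□□□□□
■□■□■□
□□□□□□
□□□□□□
□□□□□□
□■■■□□
k=14  □□□□□□
□□□□□□
□□□□□□
□□□□□□
□□■□□□
□□■□□□

0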